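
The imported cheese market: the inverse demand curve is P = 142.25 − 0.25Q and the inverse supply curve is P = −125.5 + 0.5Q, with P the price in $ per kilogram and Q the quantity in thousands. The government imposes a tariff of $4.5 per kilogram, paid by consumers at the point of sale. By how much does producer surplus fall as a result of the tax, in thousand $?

Producer surplus falls by $1062 thousand.

Inverting to Q(P) form: Qd = 569 − 4P; Qs = 2P + 251.
Without the tax, 569 − 4P = 2P + 251 gives 6P = 318, so P* = $53 and Q* = 357.
With the tax collected from consumers, demand (in seller-price terms) shifts: Qd = 569 − 4(P + 4.5).
Solving gives Q = 351 with consumers paying $54.5 and producers receiving $50 (the $4.5 wedge).
ΔPS is the trapezoid between Q = 351 and Q = 357 of height $3: ½ · (357 + 351) · 3 = $1062.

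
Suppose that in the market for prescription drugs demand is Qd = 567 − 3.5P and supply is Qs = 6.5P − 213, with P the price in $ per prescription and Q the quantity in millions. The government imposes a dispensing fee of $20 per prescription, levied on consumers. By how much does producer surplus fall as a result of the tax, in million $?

Producer surplus falls by $1898.75 million.

Before the tax: set 567 − 3.5P = 6.5P − 213 → P* = $78, Q* = 294.
With the tax collected from consumers, demand (in seller-price terms) shifts: Qd = 567 − 3.5(P + 20).
Solving gives Q = 248.5 with consumers paying $91 and suppliers receiving $71 (the $20 wedge).
ΔPS is the trapezoid between Q = 248.5 and Q = 294 of height $7: ½ · (294 + 248.5) · 7 = $1898.75.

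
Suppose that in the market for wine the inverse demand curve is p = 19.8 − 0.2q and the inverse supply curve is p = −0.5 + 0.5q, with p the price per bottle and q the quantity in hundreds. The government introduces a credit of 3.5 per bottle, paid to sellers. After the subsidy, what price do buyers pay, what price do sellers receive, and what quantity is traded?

Rewrite in direct form: qd = 99 − 5p and qs = 2p + 1.
Without the subsidy, 99 − 5p = 2p + 1 gives 7p = 98, so p* = 14 and q* = 29.
With a per-unit subsidy paid to sellers, each receives p + 3.5 per unit sold, so supply becomes qs = 2(p + 3.5) + 1.
New equilibrium: buyers pay 13, sellers receive 16.5, q = 34. (Wedge: pb − ps = −3.5.)

Buyers pay 13; sellers receive 16.5; quantity = 34.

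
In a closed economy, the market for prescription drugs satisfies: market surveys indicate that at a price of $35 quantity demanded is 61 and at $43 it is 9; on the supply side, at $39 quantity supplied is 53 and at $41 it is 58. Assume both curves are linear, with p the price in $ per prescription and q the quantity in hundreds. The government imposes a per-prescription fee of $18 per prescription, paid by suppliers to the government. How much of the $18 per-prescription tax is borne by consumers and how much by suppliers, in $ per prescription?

Demand slope: (9 − 61)/(43 − 35) = -6.5, so qd = 288.5 − 6.5p.
Supply slope: (58 − 53)/(41 − 39) = 2.5, so qs = 2.5p − 44.5.
Without the tax, 288.5 − 6.5p = 2.5p − 44.5 gives 9p = 333, so p* = $37 and q* = 48.
With the tax collected from suppliers, supply shifts: qs = 2.5(p − 18) − 44.5.
Solving gives q = 15.5 with consumers paying $42 and suppliers receiving $24 (the $18 wedge).
Burden on consumers: $5; on suppliers: $13. (They sum to $18.)

Consumers bear $5 per prescription; suppliers bear $13 per prescription.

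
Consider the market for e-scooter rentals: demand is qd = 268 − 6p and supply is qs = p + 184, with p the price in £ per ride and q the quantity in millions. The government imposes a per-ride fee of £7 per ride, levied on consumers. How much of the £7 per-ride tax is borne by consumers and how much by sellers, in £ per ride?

Consumers bear £1 per ride; sellers bear £6 per ride.

Before the tax: set 268 − 6p = p + 184 → p* = £12, q* = 196.
With the tax collected from consumers, demand (in seller-price terms) shifts: qd = 268 − 6(p + 7).
Solving gives q = 190 with consumers paying £13 and sellers receiving £6 (the £7 wedge).
Burden on consumers: £1; on sellers: £6. (They sum to £7.)
The less price-elastic side of the market bears the larger share of a per-unit tax.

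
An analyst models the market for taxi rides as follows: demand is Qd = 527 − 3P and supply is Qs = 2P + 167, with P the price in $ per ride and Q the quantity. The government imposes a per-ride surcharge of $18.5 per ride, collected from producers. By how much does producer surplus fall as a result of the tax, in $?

Before the tax: set 527 − 3P = 2P + 167 → P* = $72, Q* = 311.
With the tax collected from producers, supply shifts: Qs = 2(P − 18.5) + 167.
New equilibrium: buyers pay $79.4, producers receive $60.9, Q = 288.8. (Wedge: Pb − Ps = 18.5.)
ΔPS is the trapezoid between Q = 288.8 and Q = 311 of height $11.1: ½ · (311 + 288.8) · 11.1 = $3328.89.

Producer surplus falls by $3328.89.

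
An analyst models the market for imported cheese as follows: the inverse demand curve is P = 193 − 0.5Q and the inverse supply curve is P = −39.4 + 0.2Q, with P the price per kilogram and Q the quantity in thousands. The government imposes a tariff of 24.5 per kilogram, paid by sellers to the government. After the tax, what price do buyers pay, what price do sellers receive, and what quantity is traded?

Buyers pay 44.5; sellers receive 20; quantity = 297.

Inverting to Q(P) form: Qd = 386 − 2P; Qs = 5P + 197.
Without the tax, 386 − 2P = 5P + 197 gives 7P = 189, so P* = 27 and Q* = 332.
With the tax collected from sellers, supply shifts: Qs = 5(P − 24.5) + 197.
Solving gives Q = 297 with buyers paying 44.5 and sellers receiving 20 (the 24.5 wedge).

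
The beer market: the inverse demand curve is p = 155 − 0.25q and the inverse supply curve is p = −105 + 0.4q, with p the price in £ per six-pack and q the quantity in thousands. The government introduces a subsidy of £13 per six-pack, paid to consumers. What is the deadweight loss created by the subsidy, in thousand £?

Rewrite in direct form: qd = 620 − 4p and qs = 2.5p + 262.5.
Before the subsidy: set 620 − 4p = 2.5p + 262.5 → p* = £55, q* = 400.
With a per-unit subsidy paid to consumers, each effectively pays p − 13, so demand becomes qd = 620 − 4(p − 13).
Solving gives q = 420 with consumers paying £50 and sellers receiving £63 (the £13 wedge).
Quantity rises by |ΔQ| = |400 − 420| = 20.
DWL = ½ · t · |ΔQ| = ½ · 13 · 20 = £130.

Deadweight loss = £130 thousand.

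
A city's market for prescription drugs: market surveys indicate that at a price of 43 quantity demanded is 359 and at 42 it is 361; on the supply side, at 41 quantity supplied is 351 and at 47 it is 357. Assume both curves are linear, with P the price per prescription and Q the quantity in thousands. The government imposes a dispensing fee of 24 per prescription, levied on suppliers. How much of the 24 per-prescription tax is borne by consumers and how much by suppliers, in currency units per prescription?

Demand slope: (361 − 359)/(42 − 43) = -2, so Qd = 445 − 2P.
Supply slope: (357 − 351)/(47 − 41) = 1, so Qs = P + 310.
Before the tax: set 445 − 2P = P + 310 → P* = 45, Q* = 355.
With the tax collected from suppliers, supply shifts: Qs = (P − 24) + 310.
New equilibrium: consumers pay 53, suppliers receive 29, Q = 339. (Wedge: Pb − Ps = 24.)
Burden on consumers: 8; on suppliers: 16. (They sum to 24.)
The less price-elastic side of the market bears the larger share of a per-unit tax.

Consumers bear 8 per prescription; suppliers bear 16 per prescription.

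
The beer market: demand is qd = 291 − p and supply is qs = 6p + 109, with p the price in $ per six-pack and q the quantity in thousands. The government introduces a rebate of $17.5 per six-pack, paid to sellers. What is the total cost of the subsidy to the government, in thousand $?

Without the subsidy, 291 − p = 6p + 109 gives 7p = 182, so p* = $26 and q* = 265.
With a per-unit subsidy paid to sellers, each receives p + 17.5 per unit sold, so supply becomes qs = 6(p + 17.5) + 109.
New equilibrium: consumers pay $11, sellers receive $28.5, q = 280. (Wedge: pb − ps = −17.5.)
Outlay = t · Q = 17.5 · 280 = $4900.

Government outlay = $4900 thousand.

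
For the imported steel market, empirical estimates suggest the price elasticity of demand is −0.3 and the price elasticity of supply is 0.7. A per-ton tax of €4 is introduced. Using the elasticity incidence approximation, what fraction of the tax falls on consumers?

Incidence ratio: consumers' share ≈ εs / (εs + |εd|) = 0.7 / (0.7 + 0.3) = 0.7.
Supply is the more elastic side, so consumers bear the larger share.

Consumers' share ≈ 0.7.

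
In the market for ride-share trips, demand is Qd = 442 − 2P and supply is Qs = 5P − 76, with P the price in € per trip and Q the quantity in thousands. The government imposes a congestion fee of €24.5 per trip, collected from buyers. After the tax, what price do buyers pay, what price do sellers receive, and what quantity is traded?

Buyers pay €91.5; sellers receive €67; quantity = 259.

Without the tax, 442 − 2P = 5P − 76 gives 7P = 518, so P* = €74 and Q* = 294.
With the tax collected from buyers, demand (in seller-price terms) shifts: Qd = 442 − 2(P + 24.5).
Solving gives Q = 259 with buyers paying €91.5 and sellers receiving €67 (the €24.5 wedge).
The less price-elastic side of the market bears the larger share of a per-unit tax.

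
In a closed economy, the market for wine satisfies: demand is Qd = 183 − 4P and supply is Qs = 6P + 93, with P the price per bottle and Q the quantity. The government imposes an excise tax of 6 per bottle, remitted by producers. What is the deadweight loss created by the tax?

Deadweight loss = 43.2.

Without the tax, 183 − 4P = 6P + 93 gives 10P = 90, so P* = 9 and Q* = 147.
With the tax collected from producers, supply shifts: Qs = 6(P − 6) + 93.
New equilibrium: consumers pay 12.6, producers receive 6.6, Q = 132.6. (Wedge: Pb − Ps = 6.)
Quantity falls by |ΔQ| = |147 − 132.6| = 14.4.
DWL = ½ · t · |ΔQ| = ½ · 6 · 14.4 = 43.2.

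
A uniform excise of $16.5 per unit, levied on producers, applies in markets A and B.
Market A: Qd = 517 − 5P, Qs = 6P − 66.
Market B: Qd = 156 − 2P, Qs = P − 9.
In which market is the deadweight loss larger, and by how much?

Market A: pre-tax P* = $53, Q* = 252; post-tax Q = 207; deadweight loss = $371.25.
Market B: pre-tax P* = $55, Q* = 46; post-tax Q = 35; deadweight loss = $90.75.
Difference: $371.25 vs $90.75 → market A is larger by $280.5.

Market A, by $280.5.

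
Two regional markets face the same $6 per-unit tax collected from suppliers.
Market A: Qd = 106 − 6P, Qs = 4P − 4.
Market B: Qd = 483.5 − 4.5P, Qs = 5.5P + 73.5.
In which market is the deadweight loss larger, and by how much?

Market B, by $1.35.

Market A: pre-tax P* = $11, Q* = 40; post-tax Q = 25.6; deadweight loss = $43.2.
Market B: pre-tax P* = $41, Q* = 299; post-tax Q = 284.15; deadweight loss = $44.55.
Difference: $43.2 vs $44.55 → market B is larger by $1.35.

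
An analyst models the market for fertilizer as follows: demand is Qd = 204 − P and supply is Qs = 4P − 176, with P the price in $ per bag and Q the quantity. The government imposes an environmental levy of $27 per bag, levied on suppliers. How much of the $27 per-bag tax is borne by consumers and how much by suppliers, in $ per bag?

Consumers bear $21.6 per bag; suppliers bear $5.4 per bag.

Without the tax, 204 − P = 4P − 176 gives 5P = 380, so P* = $76 and Q* = 128.
With the tax collected from suppliers, supply shifts: Qs = 4(P − 27) − 176.
Solving gives Q = 106.4 with consumers paying $97.6 and suppliers receiving $70.6 (the $27 wedge).
Burden on consumers: $21.6; on suppliers: $5.4. (They sum to $27.)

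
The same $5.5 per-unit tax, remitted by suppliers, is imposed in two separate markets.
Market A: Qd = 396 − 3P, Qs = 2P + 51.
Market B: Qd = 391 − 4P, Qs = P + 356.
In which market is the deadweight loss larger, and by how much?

Market A: pre-tax P* = $69, Q* = 189; post-tax Q = 182.4; deadweight loss = $18.15.
Market B: pre-tax P* = $7, Q* = 363; post-tax Q = 358.6; deadweight loss = $12.1.
Difference: $18.15 vs $12.1 → market A is larger by $6.05.

Market A, by $6.05.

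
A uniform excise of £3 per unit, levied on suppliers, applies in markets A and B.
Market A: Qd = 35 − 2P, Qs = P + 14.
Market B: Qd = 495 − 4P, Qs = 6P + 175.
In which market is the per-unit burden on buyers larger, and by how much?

Market A: pre-tax P* = £7, Q* = 21; post-tax Q = 19; per-unit burden on buyers = £1.
Market B: pre-tax P* = £32, Q* = 367; post-tax Q = 359.8; per-unit burden on buyers = £1.8.
Difference: £1 vs £1.8 → market B is larger by £0.8.

Market B, by £0.8.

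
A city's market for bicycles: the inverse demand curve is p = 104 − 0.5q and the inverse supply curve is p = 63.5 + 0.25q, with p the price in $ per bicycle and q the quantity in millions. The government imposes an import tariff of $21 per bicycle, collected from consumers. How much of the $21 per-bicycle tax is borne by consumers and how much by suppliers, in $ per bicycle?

Consumers bear $14 per bicycle; suppliers bear $7 per bicycle.

Inverting to q(p) form: qd = 208 − 2p; qs = 4p − 254.
Without the tax, 208 − 2p = 4p − 254 gives 6p = 462, so p* = $77 and q* = 54.
With the tax collected from consumers, demand (in seller-price terms) shifts: qd = 208 − 2(p + 21).
Solving gives q = 26 with consumers paying $91 and suppliers receiving $70 (the $21 wedge).
Burden on consumers: $14; on suppliers: $7. (They sum to $21.)
The less price-elastic side of the market bears the larger share of a per-unit tax.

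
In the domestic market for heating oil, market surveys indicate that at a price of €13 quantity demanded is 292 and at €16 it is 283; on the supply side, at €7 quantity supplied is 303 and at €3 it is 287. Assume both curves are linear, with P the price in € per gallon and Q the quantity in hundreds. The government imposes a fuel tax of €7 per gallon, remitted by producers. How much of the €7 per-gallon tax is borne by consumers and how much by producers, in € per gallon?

Consumers bear €4 per gallon; producers bear €3 per gallon.

Demand slope: (283 − 292)/(16 − 13) = -3, so Qd = 331 − 3P.
Supply slope: (287 − 303)/(3 − 7) = 4, so Qs = 4P + 275.
Before the tax: set 331 − 3P = 4P + 275 → P* = €8, Q* = 307.
With the tax collected from producers, supply shifts: Qs = 4(P − 7) + 275.
Solving gives Q = 295 with consumers paying €12 and producers receiving €5 (the €7 wedge).
Burden on consumers: €4; on producers: €3. (They sum to €7.)
The less price-elastic side of the market bears the larger share of a per-unit tax.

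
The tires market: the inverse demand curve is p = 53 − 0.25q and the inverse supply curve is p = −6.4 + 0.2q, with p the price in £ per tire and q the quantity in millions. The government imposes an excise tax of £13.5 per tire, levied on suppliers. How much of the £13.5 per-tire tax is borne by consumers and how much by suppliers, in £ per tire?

Consumers bear £7.5 per tire; suppliers bear £6 per tire.

Inverting to q(p) form: qd = 212 − 4p; qs = 5p + 32.
Without the tax, 212 − 4p = 5p + 32 gives 9p = 180, so p* = £20 and q* = 132.
With the tax collected from suppliers, supply shifts: qs = 5(p − 13.5) + 32.
New equilibrium: consumers pay £27.5, suppliers receive £14, q = 102. (Wedge: pb − ps = 13.5.)
Burden on consumers: £7.5; on suppliers: £6. (They sum to £13.5.)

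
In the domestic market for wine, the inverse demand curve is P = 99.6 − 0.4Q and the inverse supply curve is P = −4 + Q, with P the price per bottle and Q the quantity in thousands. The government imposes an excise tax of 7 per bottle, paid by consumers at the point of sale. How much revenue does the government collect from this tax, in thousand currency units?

Inverting to Q(P) form: Qd = 249 − 2.5P; Qs = P + 4.
Before the tax: set 249 − 2.5P = P + 4 → P* = 70, Q* = 74.
With the tax collected from consumers, demand (in seller-price terms) shifts: Qd = 249 − 2.5(P + 7).
Solving gives Q = 69 with consumers paying 72 and producers receiving 65 (the 7 wedge).
Revenue = t · Q = 7 · 69 = 483.

Tax revenue = 483 thousand.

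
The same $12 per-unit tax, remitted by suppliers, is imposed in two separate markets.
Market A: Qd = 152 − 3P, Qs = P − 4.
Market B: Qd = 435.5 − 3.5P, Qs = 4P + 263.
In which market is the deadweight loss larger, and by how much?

Market B, by $80.4.

Market A: pre-tax P* = $39, Q* = 35; post-tax Q = 26; deadweight loss = $54.
Market B: pre-tax P* = $23, Q* = 355; post-tax Q = 332.6; deadweight loss = $134.4.
Difference: $54 vs $134.4 → market B is larger by $80.4.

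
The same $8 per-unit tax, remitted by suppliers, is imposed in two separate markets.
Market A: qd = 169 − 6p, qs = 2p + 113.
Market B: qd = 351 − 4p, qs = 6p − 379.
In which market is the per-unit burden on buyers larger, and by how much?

Market A: pre-tax p* = $7, q* = 127; post-tax q = 115; per-unit burden on buyers = $2.
Market B: pre-tax p* = $73, q* = 59; post-tax q = 39.8; per-unit burden on buyers = $4.8.
Difference: $2 vs $4.8 → market B is larger by $2.8.

Market B, by $2.8.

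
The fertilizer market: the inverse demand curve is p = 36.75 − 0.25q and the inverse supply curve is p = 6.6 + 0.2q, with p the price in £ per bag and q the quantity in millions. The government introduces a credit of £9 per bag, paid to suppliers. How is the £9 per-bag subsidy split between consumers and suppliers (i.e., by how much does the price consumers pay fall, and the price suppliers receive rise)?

Consumers gain £5 per bag; suppliers gain £4 per bag.

Rewrite in direct form: qd = 147 − 4p and qs = 5p − 33.
Without the subsidy, 147 − 4p = 5p − 33 gives 9p = 180, so p* = £20 and q* = 67.
With a per-unit subsidy paid to suppliers, each receives p + 9 per unit sold, so supply becomes qs = 5(p + 9) − 33.
Solving gives q = 87 with consumers paying £15 and suppliers receiving £24 (the £9 wedge).
Gain to consumers: £5; to suppliers: £4. (They sum to £9.)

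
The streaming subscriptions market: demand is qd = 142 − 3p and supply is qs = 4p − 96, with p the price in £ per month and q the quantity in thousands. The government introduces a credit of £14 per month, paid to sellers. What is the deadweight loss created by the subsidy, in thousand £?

Without the subsidy, 142 − 3p = 4p − 96 gives 7p = 238, so p* = £34 and q* = 40.
With a per-unit subsidy paid to sellers, each receives p + 14 per unit sold, so supply becomes qs = 4(p + 14) − 96.
Solving gives q = 64 with consumers paying £26 and sellers receiving £40 (the £14 wedge).
Quantity rises by |ΔQ| = |40 − 64| = 24.
DWL = ½ · t · |ΔQ| = ½ · 14 · 24 = £168.

Deadweight loss = £168 thousand.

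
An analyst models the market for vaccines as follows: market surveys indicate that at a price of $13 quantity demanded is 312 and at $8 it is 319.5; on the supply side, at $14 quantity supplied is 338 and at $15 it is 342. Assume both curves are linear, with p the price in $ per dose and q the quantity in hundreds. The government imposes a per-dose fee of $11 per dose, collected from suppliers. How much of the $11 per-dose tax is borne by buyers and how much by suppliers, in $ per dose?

Buyers bear $8 per dose; suppliers bear $3 per dose.

Demand slope: (319.5 − 312)/(8 − 13) = -1.5, so qd = 331.5 − 1.5p.
Supply slope: (342 − 338)/(15 − 14) = 4, so qs = 4p + 282.
Without the tax, 331.5 − 1.5p = 4p + 282 gives 5.5p = 49.5, so p* = $9 and q* = 318.
With the tax collected from suppliers, supply shifts: qs = 4(p − 11) + 282.
New equilibrium: buyers pay $17, suppliers receive $6, q = 306. (Wedge: pb − ps = 11.)
Burden on buyers: $8; on suppliers: $3. (They sum to $11.)
The less price-elastic side of the market bears the larger share of a per-unit tax.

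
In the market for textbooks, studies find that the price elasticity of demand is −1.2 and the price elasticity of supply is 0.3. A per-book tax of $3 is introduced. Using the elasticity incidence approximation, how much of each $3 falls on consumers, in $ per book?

Incidence ratio: consumers' share ≈ εs / (εs + |εd|) = 0.3 / (0.3 + 1.2) = 0.2.
So consumers bear ≈ 0.2 × $3 = $0.6; producers bear $2.4.

Consumers bear ≈ $0.6 per book.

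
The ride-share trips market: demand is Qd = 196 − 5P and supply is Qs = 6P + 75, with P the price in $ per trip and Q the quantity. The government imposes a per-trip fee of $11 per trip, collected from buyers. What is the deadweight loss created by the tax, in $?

Deadweight loss = $165.

Before the tax: set 196 − 5P = 6P + 75 → P* = $11, Q* = 141.
With the tax collected from buyers, demand (in seller-price terms) shifts: Qd = 196 − 5(P + 11).
New equilibrium: buyers pay $17, producers receive $6, Q = 111. (Wedge: Pb − Ps = 11.)
Quantity falls by |ΔQ| = |141 − 111| = 30.
DWL = ½ · t · |ΔQ| = ½ · 11 · 30 = $165.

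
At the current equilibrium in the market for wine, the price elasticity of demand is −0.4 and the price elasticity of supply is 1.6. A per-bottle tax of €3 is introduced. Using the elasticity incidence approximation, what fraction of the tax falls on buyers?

Buyers' share ≈ 0.8.

Incidence ratio: buyers' share ≈ εs / (εs + |εd|) = 1.6 / (1.6 + 0.4) = 0.8.
Supply is the more elastic side, so buyers bear the larger share.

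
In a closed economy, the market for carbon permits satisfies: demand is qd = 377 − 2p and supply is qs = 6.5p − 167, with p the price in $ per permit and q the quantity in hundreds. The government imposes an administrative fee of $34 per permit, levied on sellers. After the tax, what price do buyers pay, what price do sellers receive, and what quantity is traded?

Buyers pay $90; sellers receive $56; quantity = 197.

Before the tax: set 377 − 2p = 6.5p − 167 → p* = $64, q* = 249.
With the tax collected from sellers, supply shifts: qs = 6.5(p − 34) − 167.
New equilibrium: buyers pay $90, sellers receive $56, q = 197. (Wedge: pb − ps = 34.)
The less price-elastic side of the market bears the larger share of a per-unit tax.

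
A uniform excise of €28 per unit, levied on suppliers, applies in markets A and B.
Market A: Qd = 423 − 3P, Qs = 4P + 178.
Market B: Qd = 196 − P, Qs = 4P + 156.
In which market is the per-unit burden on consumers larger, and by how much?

Market B, by €6.4.

Market A: pre-tax P* = €35, Q* = 318; post-tax Q = 270; per-unit burden on consumers = €16.
Market B: pre-tax P* = €8, Q* = 188; post-tax Q = 165.6; per-unit burden on consumers = €22.4.
Difference: €16 vs €22.4 → market B is larger by €6.4.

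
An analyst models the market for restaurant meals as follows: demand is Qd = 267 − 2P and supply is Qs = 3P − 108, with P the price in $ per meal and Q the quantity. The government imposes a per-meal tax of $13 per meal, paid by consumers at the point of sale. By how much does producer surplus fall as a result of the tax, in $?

Before the tax: set 267 − 2P = 3P − 108 → P* = $75, Q* = 117.
With the tax collected from consumers, demand (in seller-price terms) shifts: Qd = 267 − 2(P + 13).
New equilibrium: consumers pay $82.8, sellers receive $69.8, Q = 101.4. (Wedge: Pb − Ps = 13.)
ΔPS is the trapezoid between Q = 101.4 and Q = 117 of height $5.2: ½ · (117 + 101.4) · 5.2 = $567.84.

Producer surplus falls by $567.84.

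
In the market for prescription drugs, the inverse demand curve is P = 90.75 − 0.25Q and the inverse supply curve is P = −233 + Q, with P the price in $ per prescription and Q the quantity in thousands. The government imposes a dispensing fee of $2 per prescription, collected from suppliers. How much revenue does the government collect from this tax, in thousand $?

Inverting to Q(P) form: Qd = 363 − 4P; Qs = P + 233.
Without the tax, 363 − 4P = P + 233 gives 5P = 130, so P* = $26 and Q* = 259.
With the tax collected from suppliers, supply shifts: Qs = (P − 2) + 233.
New equilibrium: buyers pay $26.4, suppliers receive $24.4, Q = 257.4. (Wedge: Pb − Ps = 2.)
Revenue = t · Q = 2 · 257.4 = $514.8.

Tax revenue = $514.8 thousand.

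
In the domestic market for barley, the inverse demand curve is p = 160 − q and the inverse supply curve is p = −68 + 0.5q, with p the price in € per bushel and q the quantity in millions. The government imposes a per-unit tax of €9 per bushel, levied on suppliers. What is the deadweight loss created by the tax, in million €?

Rewrite in direct form: qd = 160 − p and qs = 2p + 136.
Before the tax: set 160 − p = 2p + 136 → p* = €8, q* = 152.
With the tax collected from suppliers, supply shifts: qs = 2(p − 9) + 136.
New equilibrium: consumers pay €14, suppliers receive €5, q = 146. (Wedge: pb − ps = 9.)
Quantity falls by |ΔQ| = |152 − 146| = 6.
DWL = ½ · t · |ΔQ| = ½ · 9 · 6 = €27.

Deadweight loss = €27 million.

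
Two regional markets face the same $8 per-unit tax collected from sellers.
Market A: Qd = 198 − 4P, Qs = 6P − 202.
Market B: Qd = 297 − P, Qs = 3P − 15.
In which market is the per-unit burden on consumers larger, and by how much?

Market A: pre-tax P* = $40, Q* = 38; post-tax Q = 18.8; per-unit burden on consumers = $4.8.
Market B: pre-tax P* = $78, Q* = 219; post-tax Q = 213; per-unit burden on consumers = $6.
Difference: $4.8 vs $6 → market B is larger by $1.2.

Market B, by $1.2.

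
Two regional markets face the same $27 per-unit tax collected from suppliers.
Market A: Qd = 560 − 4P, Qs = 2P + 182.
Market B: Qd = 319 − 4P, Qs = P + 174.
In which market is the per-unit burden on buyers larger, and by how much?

Market A, by $3.6.

Market A: pre-tax P* = $63, Q* = 308; post-tax Q = 272; per-unit burden on buyers = $9.
Market B: pre-tax P* = $29, Q* = 203; post-tax Q = 181.4; per-unit burden on buyers = $5.4.
Difference: $9 vs $5.4 → market A is larger by $3.6.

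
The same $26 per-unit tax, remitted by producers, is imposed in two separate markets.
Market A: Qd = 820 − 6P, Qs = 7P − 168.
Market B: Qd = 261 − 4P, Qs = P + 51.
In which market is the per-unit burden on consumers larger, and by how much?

Market A, by $8.8.

Market A: pre-tax P* = $76, Q* = 364; post-tax Q = 280; per-unit burden on consumers = $14.
Market B: pre-tax P* = $42, Q* = 93; post-tax Q = 72.2; per-unit burden on consumers = $5.2.
Difference: $14 vs $5.2 → market A is larger by $8.8.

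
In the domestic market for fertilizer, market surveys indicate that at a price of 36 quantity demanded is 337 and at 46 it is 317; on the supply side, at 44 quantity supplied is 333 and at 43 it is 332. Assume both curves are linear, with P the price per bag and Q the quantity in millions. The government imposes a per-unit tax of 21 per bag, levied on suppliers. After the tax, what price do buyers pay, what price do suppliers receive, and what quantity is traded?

Demand slope: (317 − 337)/(46 − 36) = -2, so Qd = 409 − 2P.
Supply slope: (332 − 333)/(43 − 44) = 1, so Qs = P + 289.
Without the tax, 409 − 2P = P + 289 gives 3P = 120, so P* = 40 and Q* = 329.
With the tax collected from suppliers, supply shifts: Qs = (P − 21) + 289.
New equilibrium: buyers pay 47, suppliers receive 26, Q = 315. (Wedge: Pb − Ps = 21.)
The less price-elastic side of the market bears the larger share of a per-unit tax.

Buyers pay 47; suppliers receive 26; quantity = 315.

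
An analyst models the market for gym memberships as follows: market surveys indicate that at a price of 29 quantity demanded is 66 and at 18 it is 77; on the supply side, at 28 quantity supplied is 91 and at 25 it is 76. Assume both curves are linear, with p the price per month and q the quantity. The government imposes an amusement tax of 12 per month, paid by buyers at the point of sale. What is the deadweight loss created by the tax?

Deadweight loss = 60.

Demand slope: (77 − 66)/(18 − 29) = -1, so qd = 95 − p.
Supply slope: (76 − 91)/(25 − 28) = 5, so qs = 5p − 49.
Before the tax: set 95 − p = 5p − 49 → p* = 24, q* = 71.
With the tax collected from buyers, demand (in seller-price terms) shifts: qd = 95 − (p + 12).
New equilibrium: buyers pay 34, suppliers receive 22, q = 61. (Wedge: pb − ps = 12.)
Quantity falls by |ΔQ| = |71 − 61| = 10.
DWL = ½ · t · |ΔQ| = ½ · 12 · 10 = 60.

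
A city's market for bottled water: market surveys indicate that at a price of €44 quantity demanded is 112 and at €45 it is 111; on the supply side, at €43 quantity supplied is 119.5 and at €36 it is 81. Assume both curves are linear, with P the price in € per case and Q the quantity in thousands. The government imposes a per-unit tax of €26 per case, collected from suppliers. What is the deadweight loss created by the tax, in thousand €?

Demand slope: (111 − 112)/(45 − 44) = -1, so Qd = 156 − P.
Supply slope: (81 − 119.5)/(36 − 43) = 5.5, so Qs = 5.5P − 117.
Without the tax, 156 − P = 5.5P − 117 gives 6.5P = 273, so P* = €42 and Q* = 114.
With the tax collected from suppliers, supply shifts: Qs = 5.5(P − 26) − 117.
Solving gives Q = 92 with consumers paying €64 and suppliers receiving €38 (the €26 wedge).
Quantity falls by |ΔQ| = |114 − 92| = 22.
DWL = ½ · t · |ΔQ| = ½ · 26 · 22 = €286.

Deadweight loss = €286 thousand.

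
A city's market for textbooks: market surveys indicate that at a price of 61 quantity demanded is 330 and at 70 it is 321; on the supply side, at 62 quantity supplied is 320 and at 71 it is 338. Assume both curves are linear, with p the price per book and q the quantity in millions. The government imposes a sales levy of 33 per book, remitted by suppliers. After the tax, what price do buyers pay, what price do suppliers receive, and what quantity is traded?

Demand slope: (321 − 330)/(70 − 61) = -1, so qd = 391 − p.
Supply slope: (338 − 320)/(71 − 62) = 2, so qs = 2p + 196.
Before the tax: set 391 − p = 2p + 196 → p* = 65, q* = 326.
With the tax collected from suppliers, supply shifts: qs = 2(p − 33) + 196.
Solving gives q = 304 with buyers paying 87 and suppliers receiving 54 (the 33 wedge).

Buyers pay 87; suppliers receive 54; quantity = 304.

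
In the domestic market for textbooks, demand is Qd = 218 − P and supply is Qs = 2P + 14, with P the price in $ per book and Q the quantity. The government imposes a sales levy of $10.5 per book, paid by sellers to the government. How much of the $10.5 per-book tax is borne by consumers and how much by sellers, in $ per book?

Without the tax, 218 − P = 2P + 14 gives 3P = 204, so P* = $68 and Q* = 150.
With the tax collected from sellers, supply shifts: Qs = 2(P − 10.5) + 14.
Solving gives Q = 143 with consumers paying $75 and sellers receiving $64.5 (the $10.5 wedge).
Burden on consumers: $7; on sellers: $3.5. (They sum to $10.5.)
The less price-elastic side of the market bears the larger share of a per-unit tax.

Consumers bear $7 per book; sellers bear $3.5 per book.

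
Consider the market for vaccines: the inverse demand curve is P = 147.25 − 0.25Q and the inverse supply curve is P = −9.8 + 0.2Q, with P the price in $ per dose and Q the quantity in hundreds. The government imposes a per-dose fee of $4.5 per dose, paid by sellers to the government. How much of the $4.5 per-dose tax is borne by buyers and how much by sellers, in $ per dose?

Rewrite in direct form: Qd = 589 − 4P and Qs = 5P + 49.
Before the tax: set 589 − 4P = 5P + 49 → P* = $60, Q* = 349.
With the tax collected from sellers, supply shifts: Qs = 5(P − 4.5) + 49.
Solving gives Q = 339 with buyers paying $62.5 and sellers receiving $58 (the $4.5 wedge).
Burden on buyers: $2.5; on sellers: $2. (They sum to $4.5.)
The less price-elastic side of the market bears the larger share of a per-unit tax.

Buyers bear $2.5 per dose; sellers bear $2 per dose.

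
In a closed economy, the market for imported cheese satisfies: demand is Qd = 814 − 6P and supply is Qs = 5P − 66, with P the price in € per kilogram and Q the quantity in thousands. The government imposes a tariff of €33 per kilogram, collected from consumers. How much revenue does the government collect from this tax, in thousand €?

Tax revenue = €8052 thousand.

Without the tax, 814 − 6P = 5P − 66 gives 11P = 880, so P* = €80 and Q* = 334.
With the tax collected from consumers, demand (in seller-price terms) shifts: Qd = 814 − 6(P + 33).
New equilibrium: consumers pay €95, producers receive €62, Q = 244. (Wedge: Pb − Ps = 33.)
Revenue = t · Q = 33 · 244 = €8052.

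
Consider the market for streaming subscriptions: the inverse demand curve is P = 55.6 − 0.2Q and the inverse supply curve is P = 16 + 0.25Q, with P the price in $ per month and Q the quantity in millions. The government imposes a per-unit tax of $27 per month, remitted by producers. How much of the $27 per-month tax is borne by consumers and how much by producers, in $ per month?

Consumers bear $12 per month; producers bear $15 per month.

Inverting to Q(P) form: Qd = 278 − 5P; Qs = 4P − 64.
Before the tax: set 278 − 5P = 4P − 64 → P* = $38, Q* = 88.
With the tax collected from producers, supply shifts: Qs = 4(P − 27) − 64.
Solving gives Q = 28 with consumers paying $50 and producers receiving $23 (the $27 wedge).
Burden on consumers: $12; on producers: $15. (They sum to $27.)
The less price-elastic side of the market bears the larger share of a per-unit tax.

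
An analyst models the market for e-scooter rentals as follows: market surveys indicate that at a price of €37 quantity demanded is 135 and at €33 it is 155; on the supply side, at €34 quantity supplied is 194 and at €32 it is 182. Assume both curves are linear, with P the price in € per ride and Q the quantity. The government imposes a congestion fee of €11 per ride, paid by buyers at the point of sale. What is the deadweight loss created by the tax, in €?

Demand slope: (155 − 135)/(33 − 37) = -5, so Qd = 320 − 5P.
Supply slope: (182 − 194)/(32 − 34) = 6, so Qs = 6P − 10.
Without the tax, 320 − 5P = 6P − 10 gives 11P = 330, so P* = €30 and Q* = 170.
With the tax collected from buyers, demand (in seller-price terms) shifts: Qd = 320 − 5(P + 11).
New equilibrium: buyers pay €36, suppliers receive €25, Q = 140. (Wedge: Pb − Ps = 11.)
Quantity falls by |ΔQ| = |170 − 140| = 30.
DWL = ½ · t · |ΔQ| = ½ · 11 · 30 = €165.

Deadweight loss = €165.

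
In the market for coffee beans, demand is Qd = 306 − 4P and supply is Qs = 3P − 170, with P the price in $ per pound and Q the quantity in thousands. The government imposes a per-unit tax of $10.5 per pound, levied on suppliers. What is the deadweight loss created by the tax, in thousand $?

Without the tax, 306 − 4P = 3P − 170 gives 7P = 476, so P* = $68 and Q* = 34.
With the tax collected from suppliers, supply shifts: Qs = 3(P − 10.5) − 170.
New equilibrium: consumers pay $72.5, suppliers receive $62, Q = 16. (Wedge: Pb − Ps = 10.5.)
Quantity falls by |ΔQ| = |34 − 16| = 18.
DWL = ½ · t · |ΔQ| = ½ · 10.5 · 18 = $94.5.

Deadweight loss = $94.5 thousand.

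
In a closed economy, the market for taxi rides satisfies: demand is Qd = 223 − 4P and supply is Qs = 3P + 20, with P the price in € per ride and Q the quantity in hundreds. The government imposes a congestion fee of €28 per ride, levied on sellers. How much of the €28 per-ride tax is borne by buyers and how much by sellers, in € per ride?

Buyers bear €12 per ride; sellers bear €16 per ride.

Without the tax, 223 − 4P = 3P + 20 gives 7P = 203, so P* = €29 and Q* = 107.
With the tax collected from sellers, supply shifts: Qs = 3(P − 28) + 20.
New equilibrium: buyers pay €41, sellers receive €13, Q = 59. (Wedge: Pb − Ps = 28.)
Burden on buyers: €12; on sellers: €16. (They sum to €28.)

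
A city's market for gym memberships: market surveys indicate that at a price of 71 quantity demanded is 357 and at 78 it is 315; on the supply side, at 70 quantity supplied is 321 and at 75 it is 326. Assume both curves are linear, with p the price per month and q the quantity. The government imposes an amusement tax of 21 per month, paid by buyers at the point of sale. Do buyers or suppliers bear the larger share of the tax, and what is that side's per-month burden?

Suppliers bear the larger share: 18 per month.

Demand slope: (315 − 357)/(78 − 71) = -6, so qd = 783 − 6p.
Supply slope: (326 − 321)/(75 − 70) = 1, so qs = p + 251.
Before the tax: set 783 − 6p = p + 251 → p* = 76, q* = 327.
With the tax collected from buyers, demand (in seller-price terms) shifts: qd = 783 − 6(p + 21).
Solving gives q = 309 with buyers paying 79 and suppliers receiving 58 (the 21 wedge).
Per-month burden: buyers 3, suppliers 18.
Suppliers take the larger share because supply is less price-elastic here (demand slope 6 vs supply slope 1).
The less price-elastic side of the market bears the larger share of a per-unit tax.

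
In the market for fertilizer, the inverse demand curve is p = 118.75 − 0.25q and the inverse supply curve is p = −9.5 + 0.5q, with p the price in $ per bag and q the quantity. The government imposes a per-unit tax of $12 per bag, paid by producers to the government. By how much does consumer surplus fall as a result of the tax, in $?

Inverting to q(p) form: qd = 475 − 4p; qs = 2p + 19.
Before the tax: set 475 − 4p = 2p + 19 → p* = $76, q* = 171.
With the tax collected from producers, supply shifts: qs = 2(p − 12) + 19.
Solving gives q = 155 with consumers paying $80 and producers receiving $68 (the $12 wedge).
ΔCS is the trapezoid between Q = 155 and Q = 171 of height $4: ½ · (171 + 155) · 4 = $652.

Consumer surplus falls by $652.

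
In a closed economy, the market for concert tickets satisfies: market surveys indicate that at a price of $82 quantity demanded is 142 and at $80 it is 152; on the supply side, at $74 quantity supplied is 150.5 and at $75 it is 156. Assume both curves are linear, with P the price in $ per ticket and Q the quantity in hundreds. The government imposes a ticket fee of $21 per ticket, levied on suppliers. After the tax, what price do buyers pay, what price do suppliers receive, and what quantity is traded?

Buyers pay $88; suppliers receive $67; quantity = 112.

Demand slope: (152 − 142)/(80 − 82) = -5, so Qd = 552 − 5P.
Supply slope: (156 − 150.5)/(75 − 74) = 5.5, so Qs = 5.5P − 256.5.
Before the tax: set 552 − 5P = 5.5P − 256.5 → P* = $77, Q* = 167.
With the tax collected from suppliers, supply shifts: Qs = 5.5(P − 21) − 256.5.
New equilibrium: buyers pay $88, suppliers receive $67, Q = 112. (Wedge: Pb − Ps = 21.)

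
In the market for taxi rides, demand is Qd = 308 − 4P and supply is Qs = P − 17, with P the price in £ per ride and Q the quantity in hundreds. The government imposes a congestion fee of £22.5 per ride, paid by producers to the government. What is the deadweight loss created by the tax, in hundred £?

Deadweight loss = £202.5 hundred.

Without the tax, 308 − 4P = P − 17 gives 5P = 325, so P* = £65 and Q* = 48.
With the tax collected from producers, supply shifts: Qs = (P − 22.5) − 17.
Solving gives Q = 30 with buyers paying £69.5 and producers receiving £47 (the £22.5 wedge).
Quantity falls by |ΔQ| = |48 − 30| = 18.
DWL = ½ · t · |ΔQ| = ½ · 22.5 · 18 = £202.5.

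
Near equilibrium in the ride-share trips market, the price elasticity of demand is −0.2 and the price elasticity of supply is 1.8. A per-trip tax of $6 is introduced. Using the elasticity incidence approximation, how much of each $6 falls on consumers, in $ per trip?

Incidence ratio: consumers' share ≈ εs / (εs + |εd|) = 1.8 / (1.8 + 0.2) = 0.9.
So consumers bear ≈ 0.9 × $6 = $5.4; producers bear $0.6.

Consumers bear ≈ $5.4 per trip.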